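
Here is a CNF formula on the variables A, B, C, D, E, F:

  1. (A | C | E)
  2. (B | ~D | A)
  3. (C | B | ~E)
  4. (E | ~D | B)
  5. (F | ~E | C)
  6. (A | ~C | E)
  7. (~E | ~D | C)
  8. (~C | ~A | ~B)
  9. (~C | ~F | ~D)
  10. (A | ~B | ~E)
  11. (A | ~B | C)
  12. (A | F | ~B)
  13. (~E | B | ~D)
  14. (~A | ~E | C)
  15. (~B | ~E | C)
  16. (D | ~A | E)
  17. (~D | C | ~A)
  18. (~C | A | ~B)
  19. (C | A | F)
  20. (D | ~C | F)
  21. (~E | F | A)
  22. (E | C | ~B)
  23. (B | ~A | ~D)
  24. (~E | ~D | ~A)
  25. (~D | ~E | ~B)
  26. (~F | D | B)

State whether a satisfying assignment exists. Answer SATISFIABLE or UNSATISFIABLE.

A = True:
  D = True:
    propagation gives C=True, B=False; an empty clause results — contradiction.
  D = False:
    propagation gives E=True, C=True, B=False, F=True; an empty clause results — contradiction.
A = False:
  B = True:
    propagation gives E=False, C=True; an empty clause results — contradiction.
  B = False:
    propagation gives D=False, F=False, C=True; an empty clause results — contradiction.
Every branch closes, so no satisfying assignment exists.

UNSATISFIABLE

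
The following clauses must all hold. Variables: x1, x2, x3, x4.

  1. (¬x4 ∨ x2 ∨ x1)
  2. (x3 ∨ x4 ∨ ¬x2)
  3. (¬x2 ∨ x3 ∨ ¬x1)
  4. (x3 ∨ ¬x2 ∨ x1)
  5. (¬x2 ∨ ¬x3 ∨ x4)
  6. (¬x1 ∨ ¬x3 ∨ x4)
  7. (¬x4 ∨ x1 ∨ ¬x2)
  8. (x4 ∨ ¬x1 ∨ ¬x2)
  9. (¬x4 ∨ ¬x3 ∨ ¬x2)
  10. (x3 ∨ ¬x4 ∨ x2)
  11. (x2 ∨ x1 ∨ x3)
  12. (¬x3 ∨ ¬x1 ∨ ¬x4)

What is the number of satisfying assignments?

The models are:
  x1=F x2=F x3=T x4=F
  x1=T x2=F x3=F x4=F
That's 2 in total.

2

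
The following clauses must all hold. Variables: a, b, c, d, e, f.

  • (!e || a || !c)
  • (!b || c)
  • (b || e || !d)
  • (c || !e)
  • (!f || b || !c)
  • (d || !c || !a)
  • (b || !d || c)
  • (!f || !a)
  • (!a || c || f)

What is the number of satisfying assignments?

10

Split on c, then a.
  c=T, a=T: remaining (b,d,e,f) ∈ {(F,T,T,F); (T,T,F,F); (T,T,T,F)} — 3.
  c=T, a=F: 5 of the 16 assignments to (b,d,e,f) work.
  c=F, a=T: a clause becomes empty — 0.
  c=F, a=F: remaining (b,d,e,f) ∈ {(F,F,F,F); (F,F,F,T)} — 2.
Total: 3 + 5 + 0 + 2 = 10.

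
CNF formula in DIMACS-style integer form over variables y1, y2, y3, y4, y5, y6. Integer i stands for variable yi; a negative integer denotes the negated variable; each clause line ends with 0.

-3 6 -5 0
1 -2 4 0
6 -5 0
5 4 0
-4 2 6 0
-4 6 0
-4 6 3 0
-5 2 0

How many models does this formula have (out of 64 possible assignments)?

Case analysis on y4 and y6:
  y4=T, y6=T: y1, y3 free; 3 ways for (y2,y5) × 2^2 = 12.
  y4=T, y6=F: a clause becomes empty — 0.
  y4=F, y6=T: remaining (y1,y2,y3,y5) ∈ {(T,T,F,T); (T,T,T,T)} — 2.
  y4=F, y6=F: a clause becomes empty — 0.
Total: 12 + 0 + 2 + 0 = 14.

14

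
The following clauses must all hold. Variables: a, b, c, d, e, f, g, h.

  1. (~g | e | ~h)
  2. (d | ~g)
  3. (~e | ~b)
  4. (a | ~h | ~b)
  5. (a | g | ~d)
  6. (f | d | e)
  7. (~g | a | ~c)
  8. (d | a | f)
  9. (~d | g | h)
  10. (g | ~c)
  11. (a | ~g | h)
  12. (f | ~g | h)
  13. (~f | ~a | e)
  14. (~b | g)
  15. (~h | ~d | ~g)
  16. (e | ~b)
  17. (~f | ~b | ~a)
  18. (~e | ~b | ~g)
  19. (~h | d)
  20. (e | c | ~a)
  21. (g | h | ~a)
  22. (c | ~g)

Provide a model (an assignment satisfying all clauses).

a = True, b = False, c = True, d = True, e = True, f = True, g = True, h = False

Pure literal: b appears only negated; assign b = False.
Try a = True.
The remaining clauses are satisfied by c = True, d = True, e = True, f = True, g = True, h = False.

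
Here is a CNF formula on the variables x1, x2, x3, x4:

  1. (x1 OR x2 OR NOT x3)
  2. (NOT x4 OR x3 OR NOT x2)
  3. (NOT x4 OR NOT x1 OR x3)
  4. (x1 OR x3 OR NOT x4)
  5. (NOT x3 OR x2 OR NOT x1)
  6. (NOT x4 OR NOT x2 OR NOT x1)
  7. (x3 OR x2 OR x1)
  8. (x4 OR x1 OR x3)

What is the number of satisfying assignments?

5

The models are:
  x1=0 x2=1 x3=1 x4=0
  x1=0 x2=1 x3=1 x4=1
  x1=1 x2=0 x3=0 x4=0
  x1=1 x2=1 x3=0 x4=0
  x1=1 x2=1 x3=1 x4=0
Count: 5.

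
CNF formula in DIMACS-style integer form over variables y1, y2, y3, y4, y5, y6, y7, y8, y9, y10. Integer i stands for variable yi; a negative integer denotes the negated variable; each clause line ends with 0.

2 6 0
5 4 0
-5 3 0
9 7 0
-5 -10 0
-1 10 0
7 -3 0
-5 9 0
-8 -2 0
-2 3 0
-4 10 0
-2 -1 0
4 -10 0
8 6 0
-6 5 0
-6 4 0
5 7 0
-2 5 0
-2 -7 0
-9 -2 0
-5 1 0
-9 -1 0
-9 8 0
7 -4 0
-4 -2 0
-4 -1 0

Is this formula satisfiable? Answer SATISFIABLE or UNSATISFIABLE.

UNSATISFIABLE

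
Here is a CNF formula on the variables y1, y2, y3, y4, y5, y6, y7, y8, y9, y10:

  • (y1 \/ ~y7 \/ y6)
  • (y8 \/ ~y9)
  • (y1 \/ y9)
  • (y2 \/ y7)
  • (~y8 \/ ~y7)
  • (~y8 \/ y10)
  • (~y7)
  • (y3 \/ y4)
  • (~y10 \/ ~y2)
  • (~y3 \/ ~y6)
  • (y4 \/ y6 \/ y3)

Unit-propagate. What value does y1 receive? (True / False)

(~y7) stands alone — y7 = False.
(y7 \/ y2) with y7 = False leaves only y2, so y2 = True.
(~y2 \/ ~y10) with y2 = True leaves only ~y10, so y10 = False.
(y10 \/ ~y8) with y10 = False leaves only ~y8, so y8 = False.
In (y8 \/ ~y9), y8 is now false; ~y9 must hold, so y9 = False.
(y1 \/ y9): since y9 = False, the clause reduces to (y1). y1 = True.

True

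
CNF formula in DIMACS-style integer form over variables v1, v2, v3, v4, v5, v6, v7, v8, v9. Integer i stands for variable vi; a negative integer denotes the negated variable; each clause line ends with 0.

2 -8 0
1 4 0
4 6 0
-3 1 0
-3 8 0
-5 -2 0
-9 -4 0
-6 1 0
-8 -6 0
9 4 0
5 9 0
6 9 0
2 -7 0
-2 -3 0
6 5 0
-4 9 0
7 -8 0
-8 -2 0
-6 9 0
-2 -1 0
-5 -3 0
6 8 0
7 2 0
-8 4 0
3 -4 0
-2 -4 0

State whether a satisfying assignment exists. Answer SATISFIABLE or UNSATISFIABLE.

UNSATISFIABLE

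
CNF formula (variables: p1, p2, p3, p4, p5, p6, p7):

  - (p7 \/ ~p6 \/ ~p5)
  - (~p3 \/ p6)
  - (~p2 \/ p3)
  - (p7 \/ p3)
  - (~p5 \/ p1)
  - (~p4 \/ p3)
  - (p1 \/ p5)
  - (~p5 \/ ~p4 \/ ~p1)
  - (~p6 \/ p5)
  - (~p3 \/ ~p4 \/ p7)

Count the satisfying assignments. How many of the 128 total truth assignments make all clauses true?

5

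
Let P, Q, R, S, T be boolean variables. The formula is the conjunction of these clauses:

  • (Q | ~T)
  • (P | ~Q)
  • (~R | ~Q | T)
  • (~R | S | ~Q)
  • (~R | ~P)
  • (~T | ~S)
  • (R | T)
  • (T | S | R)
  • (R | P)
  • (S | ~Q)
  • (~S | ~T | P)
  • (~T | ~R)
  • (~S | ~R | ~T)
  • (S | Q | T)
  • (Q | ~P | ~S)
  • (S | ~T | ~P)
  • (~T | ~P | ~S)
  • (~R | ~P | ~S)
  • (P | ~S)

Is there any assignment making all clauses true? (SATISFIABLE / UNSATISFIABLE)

S = True:
  propagation gives T=False, R=True, Q=False, P=False; an empty clause results — contradiction.
S = False:
  propagation gives Q=False, T=False; an empty clause results — contradiction.
Every branch closes, so no satisfying assignment exists.

UNSATISFIABLE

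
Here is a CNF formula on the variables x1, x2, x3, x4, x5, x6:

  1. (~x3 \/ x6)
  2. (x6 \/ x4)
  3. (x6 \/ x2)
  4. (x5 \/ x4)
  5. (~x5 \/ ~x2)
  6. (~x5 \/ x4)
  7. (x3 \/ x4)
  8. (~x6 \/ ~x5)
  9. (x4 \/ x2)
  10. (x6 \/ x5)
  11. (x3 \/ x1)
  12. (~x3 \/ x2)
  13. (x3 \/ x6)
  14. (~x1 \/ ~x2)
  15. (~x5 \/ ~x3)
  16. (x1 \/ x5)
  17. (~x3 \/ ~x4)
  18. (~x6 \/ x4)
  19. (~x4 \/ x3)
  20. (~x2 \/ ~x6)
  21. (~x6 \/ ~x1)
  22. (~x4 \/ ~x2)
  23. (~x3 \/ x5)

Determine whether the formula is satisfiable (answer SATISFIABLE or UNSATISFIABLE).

x3 = True:
  propagation gives x6=True, x5=False; an empty clause results — contradiction.
x3 = False:
  propagation gives x4=True; an empty clause results — contradiction.
Every branch closes, so no satisfying assignment exists.

UNSATISFIABLE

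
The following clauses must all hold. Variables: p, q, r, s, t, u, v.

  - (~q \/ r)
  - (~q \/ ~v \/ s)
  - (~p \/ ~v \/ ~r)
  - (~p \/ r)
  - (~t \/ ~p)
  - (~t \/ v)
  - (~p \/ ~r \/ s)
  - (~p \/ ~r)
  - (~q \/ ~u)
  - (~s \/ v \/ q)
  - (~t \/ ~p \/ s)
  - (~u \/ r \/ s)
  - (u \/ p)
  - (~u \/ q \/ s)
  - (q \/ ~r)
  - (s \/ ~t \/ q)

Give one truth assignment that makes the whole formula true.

p=False, q=False, r=False, s=True, t=False, u=True, v=True

Pure literal: t appears only negated; assign t = False.
Branch on p: take p = False.
  then u is forced to True.
  then q is forced to False.
  then s is forced to True.
  then v is forced to True.
  then r is forced to False.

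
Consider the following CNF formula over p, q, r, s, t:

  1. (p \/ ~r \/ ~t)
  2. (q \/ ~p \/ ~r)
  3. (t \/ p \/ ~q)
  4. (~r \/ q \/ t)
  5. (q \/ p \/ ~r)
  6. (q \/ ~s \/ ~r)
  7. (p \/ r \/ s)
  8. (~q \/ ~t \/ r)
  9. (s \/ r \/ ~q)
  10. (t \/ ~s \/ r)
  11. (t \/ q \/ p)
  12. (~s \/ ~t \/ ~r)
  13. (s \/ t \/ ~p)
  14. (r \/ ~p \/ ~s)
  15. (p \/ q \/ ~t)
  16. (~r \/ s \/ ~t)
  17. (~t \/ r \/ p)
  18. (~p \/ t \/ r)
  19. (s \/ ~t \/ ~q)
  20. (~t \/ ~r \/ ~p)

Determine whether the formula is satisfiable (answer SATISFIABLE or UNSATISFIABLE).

SATISFIABLE

Set p = True and propagate.
Branch on q: take q = False.
  then r is forced to False.
  then s is forced to False.
  then t is forced to True.
Every clause has at least one true literal under this assignment.
So p=T, q=F, r=F, s=F, t=T is a satisfying assignment.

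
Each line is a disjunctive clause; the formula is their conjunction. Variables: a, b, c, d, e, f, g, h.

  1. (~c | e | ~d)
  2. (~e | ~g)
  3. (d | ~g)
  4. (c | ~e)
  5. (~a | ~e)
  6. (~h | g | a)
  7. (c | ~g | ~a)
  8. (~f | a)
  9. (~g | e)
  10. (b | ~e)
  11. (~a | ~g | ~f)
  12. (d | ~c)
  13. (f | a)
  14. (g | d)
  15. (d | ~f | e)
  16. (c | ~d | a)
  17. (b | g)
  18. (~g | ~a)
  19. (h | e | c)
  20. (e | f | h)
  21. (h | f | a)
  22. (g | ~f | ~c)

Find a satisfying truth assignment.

a=T, b=T, c=F, d=T, e=F, f=F, g=F, h=T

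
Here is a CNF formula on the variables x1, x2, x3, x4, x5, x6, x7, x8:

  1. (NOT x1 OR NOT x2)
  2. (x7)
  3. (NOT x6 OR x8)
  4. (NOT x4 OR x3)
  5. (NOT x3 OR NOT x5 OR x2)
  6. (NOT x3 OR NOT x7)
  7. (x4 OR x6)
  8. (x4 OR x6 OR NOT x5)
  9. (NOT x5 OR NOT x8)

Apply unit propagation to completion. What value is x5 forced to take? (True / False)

False

(x7) stands alone — x7 = True.
(NOT x7 OR NOT x3) with x7 = True leaves only NOT x3, so x3 = False.
(NOT x4 OR x3): since x3 = False, the clause reduces to (NOT x4). x4 = False.
From (x6 OR x4) and x4 = False: x6 = True.
In (NOT x6 OR x8), NOT x6 is now false; x8 must hold, so x8 = True.
In (NOT x5 OR NOT x8), NOT x8 is now false; NOT x5 must hold, so x5 = False.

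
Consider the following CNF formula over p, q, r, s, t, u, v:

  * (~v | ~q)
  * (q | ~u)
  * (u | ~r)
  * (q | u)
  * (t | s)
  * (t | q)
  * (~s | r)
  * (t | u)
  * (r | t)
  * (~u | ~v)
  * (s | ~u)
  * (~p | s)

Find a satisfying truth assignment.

p=F, q=T, r=F, s=F, t=T, u=F, v=F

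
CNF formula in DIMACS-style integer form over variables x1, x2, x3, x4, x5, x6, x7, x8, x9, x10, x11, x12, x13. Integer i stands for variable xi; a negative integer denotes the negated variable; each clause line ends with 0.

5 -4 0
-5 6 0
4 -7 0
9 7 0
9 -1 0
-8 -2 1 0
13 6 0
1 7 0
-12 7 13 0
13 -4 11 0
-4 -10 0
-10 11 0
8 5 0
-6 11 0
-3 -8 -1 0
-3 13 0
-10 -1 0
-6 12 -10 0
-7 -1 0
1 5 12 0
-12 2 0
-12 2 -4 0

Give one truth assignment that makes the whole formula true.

x3 occurs only negated in the remaining clauses — set x3 = False.
Pure literal: x9 appears only positively; assign x9 = True.
Branch on x1: take x1 = False.
  then x7 is forced to True.
  then x4 is forced to True.
  then x5 is forced to True.
  then x6 is forced to True.
  then x10 is forced to False.
  then x11 is forced to True.
The remaining clauses are satisfied by x2 = True, x8 = False, x12 = True, x13 = True.

x1 = F, x2 = T, x3 = F, x4 = T, x5 = T, x6 = T, x7 = T, x8 = F, x9 = T, x10 = F, x11 = T, x12 = T, x13 = T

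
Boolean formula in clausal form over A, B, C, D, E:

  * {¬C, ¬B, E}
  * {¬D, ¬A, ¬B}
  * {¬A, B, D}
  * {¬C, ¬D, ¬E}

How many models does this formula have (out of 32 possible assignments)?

18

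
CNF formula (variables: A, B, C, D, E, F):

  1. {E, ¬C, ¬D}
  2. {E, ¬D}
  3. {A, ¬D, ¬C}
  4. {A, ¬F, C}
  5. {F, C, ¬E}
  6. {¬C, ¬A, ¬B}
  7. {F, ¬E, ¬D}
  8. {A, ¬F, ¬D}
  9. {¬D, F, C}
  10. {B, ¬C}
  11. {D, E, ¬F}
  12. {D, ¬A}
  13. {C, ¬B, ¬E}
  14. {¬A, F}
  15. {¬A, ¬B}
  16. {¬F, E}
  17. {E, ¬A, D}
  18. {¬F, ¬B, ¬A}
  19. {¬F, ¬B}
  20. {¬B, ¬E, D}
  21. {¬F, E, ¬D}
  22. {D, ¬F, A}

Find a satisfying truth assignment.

A=F  B=F  C=F  D=F  E=F  F=F

Check each clause:
  1. {¬C, E, ¬D} — ¬C is true.
  2. {E, ¬D} — ¬D is true.
  3. {¬D, ¬C, A} — ¬D is true.
  4. {A, ¬F, C} — ¬F is true.
  5. {C, ¬E, F} — ¬E is true.
  6. {¬A, ¬C, ¬B} — ¬C is true.
  7. {F, ¬D, ¬E} — ¬E is true.
  8. {A, ¬F, ¬D} — ¬F is true.
  9. {F, ¬D, C} — ¬D is true.
  10. {B, ¬C} — ¬C is true.
  11. {E, ¬F, D} — ¬F is true.
  12. {¬A, D} — ¬A is true.
  13. {¬E, C, ¬B} — ¬B is true.
  14. {¬A, F} — ¬A is true.
  15. {¬B, ¬A} — ¬B is true.
  16. {E, ¬F} — ¬F is true.
  17. {D, ¬A, E} — ¬A is true.
  18. {¬B, ¬A, ¬F} — ¬F is true.
  19. {¬F, ¬B} — ¬F is true.
  20. {¬B, D, ¬E} — ¬E is true.
  21. {¬F, ¬D, E} — ¬F is true.
  22. {A, ¬F, D} — ¬F is true.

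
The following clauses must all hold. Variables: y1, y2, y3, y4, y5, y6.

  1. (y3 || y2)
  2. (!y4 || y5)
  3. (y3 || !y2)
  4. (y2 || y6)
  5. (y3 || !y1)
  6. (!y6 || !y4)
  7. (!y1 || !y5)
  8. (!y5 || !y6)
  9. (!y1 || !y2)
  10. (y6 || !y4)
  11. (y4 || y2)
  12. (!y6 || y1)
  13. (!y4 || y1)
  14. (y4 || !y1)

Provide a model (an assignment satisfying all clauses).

y1=F  y2=T  y3=T  y4=F  y5=F  y6=F

Check each clause:
  1. (y3 || y2) — y2 is true.
  2. (y5 || !y4) — !y4 is true.
  3. (y3 || !y2) — y3 is true.
  4. (y2 || y6) — y2 is true.
  5. (!y1 || y3) — y3 is true.
  6. (!y4 || !y6) — !y6 is true.
  7. (!y5 || !y1) — !y5 is true.
  8. (!y5 || !y6) — !y6 is true.
  9. (!y1 || !y2) — !y1 is true.
  10. (y6 || !y4) — !y4 is true.
  11. (y2 || y4) — y2 is true.
  12. (!y6 || y1) — !y6 is true.
  13. (!y4 || y1) — !y4 is true.
  14. (!y1 || y4) — !y1 is true.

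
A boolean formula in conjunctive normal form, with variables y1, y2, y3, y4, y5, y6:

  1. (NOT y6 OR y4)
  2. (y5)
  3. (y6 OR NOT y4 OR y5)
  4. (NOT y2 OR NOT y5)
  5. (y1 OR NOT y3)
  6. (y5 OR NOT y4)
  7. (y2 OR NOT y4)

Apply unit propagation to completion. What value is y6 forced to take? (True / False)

(y5) is a unit clause: y5 = True.
In (NOT y2 OR NOT y5), NOT y5 is now false; NOT y2 must hold, so y2 = False.
(NOT y4 OR y2): since y2 = False, the clause reduces to (NOT y4). y4 = False.
(y4 OR NOT y6) with y4 = False leaves only NOT y6, so y6 = False.

False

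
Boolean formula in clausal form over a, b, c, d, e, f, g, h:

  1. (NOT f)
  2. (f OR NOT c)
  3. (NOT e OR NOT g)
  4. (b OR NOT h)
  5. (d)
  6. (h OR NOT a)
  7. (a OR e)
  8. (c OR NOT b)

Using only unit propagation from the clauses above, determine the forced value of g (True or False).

False

(NOT f) stands alone — f = False.
From (f OR NOT c) and f = False: c = False.
(d) stands alone — d = True.
In (NOT b OR c), c is now false; NOT b must hold, so b = False.
From (NOT h OR b) and b = False: h = False.
(h OR NOT a): since h = False, the clause reduces to (NOT a). a = False.
(e OR a): since a = False, the clause reduces to (e). e = True.
From (NOT g OR NOT e) and e = True: g = False.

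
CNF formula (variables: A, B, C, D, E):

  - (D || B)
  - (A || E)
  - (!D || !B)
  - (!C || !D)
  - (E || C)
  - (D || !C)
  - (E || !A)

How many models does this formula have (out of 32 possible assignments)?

4

The models are:
  A=0 B=0 C=0 D=1 E=1
  A=0 B=1 C=0 D=0 E=1
  A=1 B=0 C=0 D=1 E=1
  A=1 B=1 C=0 D=0 E=1
Count: 4.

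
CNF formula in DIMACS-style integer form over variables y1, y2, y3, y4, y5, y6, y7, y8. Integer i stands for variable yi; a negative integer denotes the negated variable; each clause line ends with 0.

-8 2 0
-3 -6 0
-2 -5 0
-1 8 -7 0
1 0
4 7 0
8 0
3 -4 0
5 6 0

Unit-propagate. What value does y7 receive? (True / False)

(y1) stands alone — y1 = True.
(y8) is a unit clause: y8 = True.
(~y8 | y2) with y8 = True leaves only y2, so y2 = True.
(~y5 | ~y2): since y2 = True, the clause reduces to (~y5). y5 = False.
(y6 | y5) with y5 = False leaves only y6, so y6 = True.
In (~y6 | ~y3), ~y6 is now false; ~y3 must hold, so y3 = False.
(~y4 | y3): since y3 = False, the clause reduces to (~y4). y4 = False.
In (y4 | y7), y4 is now false; y7 must hold, so y7 = True.

True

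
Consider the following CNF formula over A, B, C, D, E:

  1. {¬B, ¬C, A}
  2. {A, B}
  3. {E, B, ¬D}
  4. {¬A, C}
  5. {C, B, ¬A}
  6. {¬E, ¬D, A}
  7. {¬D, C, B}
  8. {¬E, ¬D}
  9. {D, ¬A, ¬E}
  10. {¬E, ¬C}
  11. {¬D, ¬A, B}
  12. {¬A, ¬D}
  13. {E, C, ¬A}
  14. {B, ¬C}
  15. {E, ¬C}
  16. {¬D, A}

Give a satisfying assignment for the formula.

Set A = False and propagate.
  then B is forced to True.
  then C is forced to False.
  then D is forced to False.
E is now unconstrained; take E = True.
Every clause has at least one true literal under this assignment.

A = False, B = True, C = False, D = False, E = True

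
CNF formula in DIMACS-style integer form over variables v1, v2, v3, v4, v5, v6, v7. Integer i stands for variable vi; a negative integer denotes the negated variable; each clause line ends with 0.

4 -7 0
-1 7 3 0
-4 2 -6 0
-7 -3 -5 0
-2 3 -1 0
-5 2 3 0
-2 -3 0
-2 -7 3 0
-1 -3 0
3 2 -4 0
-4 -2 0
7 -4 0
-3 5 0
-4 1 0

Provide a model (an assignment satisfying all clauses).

v1=False, v2=False, v3=True, v4=False, v5=True, v6=True, v7=False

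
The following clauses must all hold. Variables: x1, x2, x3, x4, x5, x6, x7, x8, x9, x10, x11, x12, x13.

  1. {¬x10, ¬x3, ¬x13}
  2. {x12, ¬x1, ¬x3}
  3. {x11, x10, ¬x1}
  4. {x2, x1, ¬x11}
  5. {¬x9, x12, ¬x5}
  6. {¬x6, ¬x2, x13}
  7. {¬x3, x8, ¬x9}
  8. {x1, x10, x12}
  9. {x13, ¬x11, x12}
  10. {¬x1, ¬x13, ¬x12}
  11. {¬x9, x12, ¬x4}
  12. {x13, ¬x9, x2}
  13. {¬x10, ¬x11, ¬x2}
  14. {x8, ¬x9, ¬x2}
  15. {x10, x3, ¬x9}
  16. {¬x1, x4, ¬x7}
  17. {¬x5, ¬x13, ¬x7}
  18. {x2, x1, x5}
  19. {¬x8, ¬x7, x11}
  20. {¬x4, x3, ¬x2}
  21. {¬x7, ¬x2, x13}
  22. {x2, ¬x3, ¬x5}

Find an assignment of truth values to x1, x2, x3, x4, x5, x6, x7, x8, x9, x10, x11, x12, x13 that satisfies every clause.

x1=T, x2=F, x3=F, x4=F, x5=F, x6=T, x7=F, x8=F, x9=F, x10=F, x11=T, x12=T, x13=F

Pure literal: x7 appears only negated; assign x7 = False.
Pure literal: x9 appears only negated; assign x9 = False.
Set x1 = True and propagate.
Try x2 = False.
Branch on x3: take x3 = False.
The remaining clauses are satisfied by x4 = False, x5 = False, x6 = True, x8 = False, x10 = False, x11 = True, x12 = True, x13 = False.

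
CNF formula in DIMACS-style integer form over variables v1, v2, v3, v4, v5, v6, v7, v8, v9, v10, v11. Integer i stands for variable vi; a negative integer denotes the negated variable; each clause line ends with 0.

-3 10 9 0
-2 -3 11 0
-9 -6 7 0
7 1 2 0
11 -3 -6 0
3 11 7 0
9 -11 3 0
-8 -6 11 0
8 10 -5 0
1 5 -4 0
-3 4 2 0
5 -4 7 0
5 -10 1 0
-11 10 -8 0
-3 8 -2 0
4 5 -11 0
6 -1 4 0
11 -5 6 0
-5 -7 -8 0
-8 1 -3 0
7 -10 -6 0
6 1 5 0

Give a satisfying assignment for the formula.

v1=T, v2=F, v3=T, v4=T, v5=T, v6=F, v7=F, v8=F, v9=T, v10=T, v11=T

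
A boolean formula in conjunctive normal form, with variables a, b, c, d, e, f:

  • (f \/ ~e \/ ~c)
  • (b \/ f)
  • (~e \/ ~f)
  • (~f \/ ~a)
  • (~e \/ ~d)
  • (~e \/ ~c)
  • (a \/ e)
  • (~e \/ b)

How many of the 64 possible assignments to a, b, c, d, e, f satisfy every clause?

6

Satisfying assignments:
  a=F b=T c=F d=F e=T f=F
  a=T b=T c=F d=F e=F f=F
  a=T b=T c=F d=F e=T f=F
  a=T b=T c=F d=T e=F f=F
  a=T b=T c=T d=F e=F f=F
  a=T b=T c=T d=T e=F f=F
That's 6 in total.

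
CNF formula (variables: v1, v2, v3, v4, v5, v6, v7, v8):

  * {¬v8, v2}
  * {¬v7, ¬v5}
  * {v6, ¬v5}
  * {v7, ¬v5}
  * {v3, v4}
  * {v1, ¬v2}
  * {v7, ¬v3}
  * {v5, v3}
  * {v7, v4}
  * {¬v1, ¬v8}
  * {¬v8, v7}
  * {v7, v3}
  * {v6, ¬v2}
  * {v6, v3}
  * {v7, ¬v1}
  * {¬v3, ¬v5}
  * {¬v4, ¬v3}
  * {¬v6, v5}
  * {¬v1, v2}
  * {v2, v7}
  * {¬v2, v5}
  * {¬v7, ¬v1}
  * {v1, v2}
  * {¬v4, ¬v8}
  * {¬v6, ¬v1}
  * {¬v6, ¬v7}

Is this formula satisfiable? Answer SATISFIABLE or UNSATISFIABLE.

v7 = True:
  propagation gives v5=False, v3=True, v4=False, v6=False; an empty clause results — contradiction.
v7 = False:
  propagation gives v5=False, v3=False; an empty clause results — contradiction.
Every branch closes, so no satisfying assignment exists.

UNSATISFIABLE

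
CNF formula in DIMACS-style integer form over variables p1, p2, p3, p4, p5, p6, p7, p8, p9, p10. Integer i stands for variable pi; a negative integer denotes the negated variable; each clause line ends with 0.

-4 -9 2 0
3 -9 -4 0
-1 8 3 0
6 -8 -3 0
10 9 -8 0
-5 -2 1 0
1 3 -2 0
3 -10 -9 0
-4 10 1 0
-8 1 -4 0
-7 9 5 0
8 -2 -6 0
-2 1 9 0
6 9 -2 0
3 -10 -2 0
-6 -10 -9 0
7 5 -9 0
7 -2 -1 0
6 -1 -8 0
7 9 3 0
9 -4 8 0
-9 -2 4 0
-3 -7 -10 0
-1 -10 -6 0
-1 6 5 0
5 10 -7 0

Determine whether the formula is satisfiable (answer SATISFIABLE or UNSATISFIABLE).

SATISFIABLE

Try p1 = True.
Set p2 = False and propagate.
The remaining clauses are satisfied by p3 = True, p4 = False, p5 = True, p6 = False, p7 = False, p8 = False, p9 = True, p10 = True.
So p1 = True  p2 = False  p3 = True  p4 = False  p5 = True  p6 = False  p7 = False  p8 = False  p9 = True  p10 = True is a satisfying assignment.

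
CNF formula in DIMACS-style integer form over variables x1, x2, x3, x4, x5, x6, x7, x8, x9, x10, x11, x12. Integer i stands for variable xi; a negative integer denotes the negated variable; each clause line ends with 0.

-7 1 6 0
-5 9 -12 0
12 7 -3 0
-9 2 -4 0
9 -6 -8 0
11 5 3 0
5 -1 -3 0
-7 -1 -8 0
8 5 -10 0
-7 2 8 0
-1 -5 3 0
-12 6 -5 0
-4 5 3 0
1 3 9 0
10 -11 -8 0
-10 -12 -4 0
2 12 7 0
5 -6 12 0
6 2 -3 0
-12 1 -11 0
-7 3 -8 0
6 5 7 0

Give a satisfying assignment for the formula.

x1 = True, x2 = False, x3 = True, x4 = False, x5 = True, x6 = True, x7 = False, x8 = False, x9 = True, x10 = True, x11 = True, x12 = True

Check each clause:
  1. (x1 \/ ~x7 \/ x6) — x1 is true.
  2. (~x12 \/ ~x5 \/ x9) — x9 is true.
  3. (~x3 \/ x12 \/ x7) — x12 is true.
  4. (~x9 \/ x2 \/ ~x4) — ~x4 is true.
  5. (x9 \/ ~x8 \/ ~x6) — ~x8 is true.
  6. (x3 \/ x11 \/ x5) — x11 is true.
  7. (~x3 \/ x5 \/ ~x1) — x5 is true.
  8. (~x8 \/ ~x1 \/ ~x7) — ~x8 is true.
  9. (x8 \/ ~x10 \/ x5) — x5 is true.
  10. (x8 \/ x2 \/ ~x7) — ~x7 is true.
  11. (x3 \/ ~x1 \/ ~x5) — x3 is true.
  12. (~x5 \/ x6 \/ ~x12) — x6 is true.
  13. (x3 \/ x5 \/ ~x4) — x3 is true.
  14. (x1 \/ x3 \/ x9) — x1 is true.
  15. (~x8 \/ x10 \/ ~x11) — ~x8 is true.
  16. (~x4 \/ ~x10 \/ ~x12) — ~x4 is true.
  17. (x7 \/ x2 \/ x12) — x12 is true.
  18. (x12 \/ x5 \/ ~x6) — x12 is true.
  19. (x6 \/ x2 \/ ~x3) — x6 is true.
  20. (~x12 \/ x1 \/ ~x11) — x1 is true.
  21. (x3 \/ ~x8 \/ ~x7) — ~x8 is true.
  22. (x6 \/ x7 \/ x5) — x5 is true.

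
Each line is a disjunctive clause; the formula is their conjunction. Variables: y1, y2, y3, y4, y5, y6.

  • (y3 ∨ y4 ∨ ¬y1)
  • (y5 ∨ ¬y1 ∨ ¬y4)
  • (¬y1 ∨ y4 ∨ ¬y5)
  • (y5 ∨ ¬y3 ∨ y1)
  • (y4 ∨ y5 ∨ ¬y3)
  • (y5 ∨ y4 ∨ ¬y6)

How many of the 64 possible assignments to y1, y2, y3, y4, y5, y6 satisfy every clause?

Split on y4, then y5.
  y4=T, y5=T: y1, y2, y3, y6 free → 2^4 = 16.
  y4=T, y5=F: remaining (y1,y2,y3,y6) ∈ {(F,F,F,F); (F,F,F,T); (F,T,F,F); (F,T,F,T)} — 4.
  y4=F, y5=T: forces y1=F; y2, y3, y6 free → 2^3 = 8.
  y4=F, y5=F: remaining (y1,y2,y3,y6) ∈ {(F,F,F,F); (F,T,F,F)} — 2.
Total: 16 + 4 + 8 + 2 = 30.

30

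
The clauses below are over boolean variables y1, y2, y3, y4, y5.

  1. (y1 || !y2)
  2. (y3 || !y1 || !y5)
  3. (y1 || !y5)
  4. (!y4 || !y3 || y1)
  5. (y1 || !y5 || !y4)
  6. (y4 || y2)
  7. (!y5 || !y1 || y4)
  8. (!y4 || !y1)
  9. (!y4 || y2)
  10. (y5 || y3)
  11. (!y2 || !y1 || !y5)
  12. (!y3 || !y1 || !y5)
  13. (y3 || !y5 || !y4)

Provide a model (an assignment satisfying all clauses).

y1 = T, y2 = T, y3 = T, y4 = F, y5 = F

Branch on y1: take y1 = True.
  then y4 is forced to False.
  then y2 is forced to True.
  then y5 is forced to False.
  then y3 is forced to True.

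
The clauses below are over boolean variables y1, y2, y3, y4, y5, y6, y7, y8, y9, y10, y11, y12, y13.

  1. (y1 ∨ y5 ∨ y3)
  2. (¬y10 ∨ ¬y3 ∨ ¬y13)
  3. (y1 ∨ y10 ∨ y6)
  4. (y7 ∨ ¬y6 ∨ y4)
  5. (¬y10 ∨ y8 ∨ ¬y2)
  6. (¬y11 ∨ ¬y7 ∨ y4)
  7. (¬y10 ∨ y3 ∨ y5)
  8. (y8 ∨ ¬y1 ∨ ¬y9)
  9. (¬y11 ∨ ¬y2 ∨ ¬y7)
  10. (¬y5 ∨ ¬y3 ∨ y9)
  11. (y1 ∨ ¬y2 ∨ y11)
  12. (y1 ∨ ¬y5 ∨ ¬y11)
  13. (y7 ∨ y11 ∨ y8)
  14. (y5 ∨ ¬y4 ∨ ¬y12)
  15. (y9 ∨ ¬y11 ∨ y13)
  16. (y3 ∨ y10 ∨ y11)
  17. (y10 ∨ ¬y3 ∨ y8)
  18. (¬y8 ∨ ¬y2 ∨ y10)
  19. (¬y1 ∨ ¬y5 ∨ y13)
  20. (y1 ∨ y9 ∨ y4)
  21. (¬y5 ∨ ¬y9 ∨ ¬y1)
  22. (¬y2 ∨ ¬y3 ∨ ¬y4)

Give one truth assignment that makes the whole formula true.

Branch on y1: take y1 = True.
Try y2 = True.
Try y3 = True.
  then y4 is forced to False.
For the remaining variables, y5 = False, y6 = False, y7 = False, y8 = True, y9 = True, y10 = True, y11 = True, y12 = True, y13 = False works.
Every clause has at least one true literal under this assignment.
Check each clause:
  1. (y3 ∨ y5 ∨ y1) — y1 is true.
  2. (¬y10 ∨ ¬y13 ∨ ¬y3) — ¬y13 is true.
  3. (y1 ∨ y6 ∨ y10) — y1 is true.
  4. (y4 ∨ ¬y6 ∨ y7) — ¬y6 is true.
  5. (¬y10 ∨ y8 ∨ ¬y2) — y8 is true.
  6. (¬y7 ∨ y4 ∨ ¬y11) — ¬y7 is true.
  7. (y3 ∨ ¬y10 ∨ y5) — y3 is true.
  8. (¬y9 ∨ ¬y1 ∨ y8) — y8 is true.
  9. (¬y11 ∨ ¬y2 ∨ ¬y7) — ¬y7 is true.
  10. (y9 ∨ ¬y5 ∨ ¬y3) — y9 is true.
  11. (y11 ∨ y1 ∨ ¬y2) — y1 is true.
  12. (¬y11 ∨ y1 ∨ ¬y5) — y1 is true.
  13. (y8 ∨ y11 ∨ y7) — y8 is true.
  14. (¬y4 ∨ y5 ∨ ¬y12) — ¬y4 is true.
  15. (¬y11 ∨ y13 ∨ y9) — y9 is true.
  16. (y3 ∨ y10 ∨ y11) — y3 is true.
  17. (y10 ∨ y8 ∨ ¬y3) — y8 is true.
  18. (y10 ∨ ¬y2 ∨ ¬y8) — y10 is true.
  19. (y13 ∨ ¬y1 ∨ ¬y5) — ¬y5 is true.
  20. (y4 ∨ y1 ∨ y9) — y1 is true.
  21. (¬y9 ∨ ¬y1 ∨ ¬y5) — ¬y5 is true.
  22. (¬y2 ∨ ¬y3 ∨ ¬y4) — ¬y4 is true.

y1 = True, y2 = True, y3 = True, y4 = False, y5 = False, y6 = False, y7 = False, y8 = True, y9 = True, y10 = True, y11 = True, y12 = True, y13 = False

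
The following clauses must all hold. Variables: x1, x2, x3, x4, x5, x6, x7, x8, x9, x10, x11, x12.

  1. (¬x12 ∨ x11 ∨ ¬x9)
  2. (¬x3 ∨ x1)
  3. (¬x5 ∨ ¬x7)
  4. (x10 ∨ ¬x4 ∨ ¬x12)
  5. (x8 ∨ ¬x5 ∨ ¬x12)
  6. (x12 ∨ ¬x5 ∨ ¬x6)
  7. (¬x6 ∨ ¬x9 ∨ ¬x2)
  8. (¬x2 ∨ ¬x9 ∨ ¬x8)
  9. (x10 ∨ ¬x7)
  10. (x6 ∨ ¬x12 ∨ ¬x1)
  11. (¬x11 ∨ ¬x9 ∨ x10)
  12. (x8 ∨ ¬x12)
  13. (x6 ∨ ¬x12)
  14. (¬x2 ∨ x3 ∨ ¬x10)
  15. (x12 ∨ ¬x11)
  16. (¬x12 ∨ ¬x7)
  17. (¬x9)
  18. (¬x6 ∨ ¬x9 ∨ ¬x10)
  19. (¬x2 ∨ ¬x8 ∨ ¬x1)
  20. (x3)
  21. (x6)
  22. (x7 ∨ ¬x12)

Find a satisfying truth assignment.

x1=T, x2=T, x3=T, x4=T, x5=F, x6=T, x7=F, x8=F, x9=F, x10=T, x11=F, x12=F

The clause (¬x9) is unit: x9 must be False.
Unit propagation: (x3) forces x3 = True.
The clause (x1) is unit: x1 must be True.
The clause (x6) is unit: x6 must be True.
x5 occurs only negated in the remaining clauses — set x5 = False.
Pure literal: x10 appears only positively; assign x10 = True.
Try x2 = True.
  then x8 is forced to False.
  then x12 is forced to False.
  then x11 is forced to False.
x4, x7 are now unconstrained; take x4 = True, x7 = False.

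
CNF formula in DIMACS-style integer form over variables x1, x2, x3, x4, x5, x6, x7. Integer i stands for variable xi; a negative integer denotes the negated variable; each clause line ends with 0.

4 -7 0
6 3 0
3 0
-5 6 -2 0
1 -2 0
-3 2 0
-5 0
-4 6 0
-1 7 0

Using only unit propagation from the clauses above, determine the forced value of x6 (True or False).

(x3) is a unit clause: x3 = True.
(!x3 || x2) with x3 = True leaves only x2, so x2 = True.
In (!x2 || x1), !x2 is now false; x1 must hold, so x1 = True.
(!x5) stands alone — x5 = False.
From (x7 || !x1) and x1 = True: x7 = True.
From (!x7 || x4) and x7 = True: x4 = True.
(!x4 || x6) with x4 = True leaves only x6, so x6 = True.

True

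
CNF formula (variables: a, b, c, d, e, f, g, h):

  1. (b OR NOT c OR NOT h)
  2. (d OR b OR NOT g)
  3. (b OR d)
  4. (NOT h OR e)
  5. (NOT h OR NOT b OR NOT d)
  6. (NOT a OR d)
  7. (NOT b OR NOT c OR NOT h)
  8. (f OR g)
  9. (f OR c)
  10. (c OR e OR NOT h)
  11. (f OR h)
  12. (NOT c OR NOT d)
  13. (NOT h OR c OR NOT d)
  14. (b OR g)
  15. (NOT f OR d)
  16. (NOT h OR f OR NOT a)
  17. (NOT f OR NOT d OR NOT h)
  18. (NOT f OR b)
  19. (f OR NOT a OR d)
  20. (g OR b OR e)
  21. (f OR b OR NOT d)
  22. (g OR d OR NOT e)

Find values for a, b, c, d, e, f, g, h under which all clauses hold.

a = T, b = T, c = F, d = T, e = F, f = T, g = F, h = F

Check each clause:
  1. (b OR NOT c OR NOT h) — NOT h is true.
  2. (NOT g OR d OR b) — NOT g is true.
  3. (d OR b) — b is true.
  4. (NOT h OR e) — NOT h is true.
  5. (NOT h OR NOT d OR NOT b) — NOT h is true.
  6. (NOT a OR d) — d is true.
  7. (NOT b OR NOT c OR NOT h) — NOT h is true.
  8. (f OR g) — f is true.
  9. (f OR c) — f is true.
  10. (NOT h OR e OR c) — NOT h is true.
  11. (h OR f) — f is true.
  12. (NOT c OR NOT d) — NOT c is true.
  13. (NOT h OR NOT d OR c) — NOT h is true.
  14. (g OR b) — b is true.
  15. (d OR NOT f) — d is true.
  16. (f OR NOT h OR NOT a) — NOT h is true.
  17. (NOT h OR NOT f OR NOT d) — NOT h is true.
  18. (b OR NOT f) — b is true.
  19. (d OR NOT a OR f) — d is true.
  20. (e OR g OR b) — b is true.
  21. (f OR b OR NOT d) — b is true.
  22. (g OR d OR NOT e) — NOT e is true.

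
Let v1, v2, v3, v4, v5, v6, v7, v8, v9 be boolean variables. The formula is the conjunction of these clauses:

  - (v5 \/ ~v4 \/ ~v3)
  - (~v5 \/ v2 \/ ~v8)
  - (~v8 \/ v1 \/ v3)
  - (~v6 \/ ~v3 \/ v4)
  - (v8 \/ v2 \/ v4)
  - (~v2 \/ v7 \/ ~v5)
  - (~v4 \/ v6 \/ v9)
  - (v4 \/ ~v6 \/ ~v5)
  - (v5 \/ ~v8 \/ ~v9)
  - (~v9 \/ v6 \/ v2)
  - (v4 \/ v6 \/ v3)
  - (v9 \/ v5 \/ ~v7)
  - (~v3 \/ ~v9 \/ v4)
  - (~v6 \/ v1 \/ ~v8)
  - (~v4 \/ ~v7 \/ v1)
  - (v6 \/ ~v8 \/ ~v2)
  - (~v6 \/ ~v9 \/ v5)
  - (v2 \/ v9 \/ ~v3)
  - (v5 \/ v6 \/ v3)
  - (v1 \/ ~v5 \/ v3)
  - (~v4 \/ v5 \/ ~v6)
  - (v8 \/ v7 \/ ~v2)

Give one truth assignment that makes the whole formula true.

v1=True, v2=False, v3=True, v4=True, v5=True, v6=True, v7=False, v8=False, v9=True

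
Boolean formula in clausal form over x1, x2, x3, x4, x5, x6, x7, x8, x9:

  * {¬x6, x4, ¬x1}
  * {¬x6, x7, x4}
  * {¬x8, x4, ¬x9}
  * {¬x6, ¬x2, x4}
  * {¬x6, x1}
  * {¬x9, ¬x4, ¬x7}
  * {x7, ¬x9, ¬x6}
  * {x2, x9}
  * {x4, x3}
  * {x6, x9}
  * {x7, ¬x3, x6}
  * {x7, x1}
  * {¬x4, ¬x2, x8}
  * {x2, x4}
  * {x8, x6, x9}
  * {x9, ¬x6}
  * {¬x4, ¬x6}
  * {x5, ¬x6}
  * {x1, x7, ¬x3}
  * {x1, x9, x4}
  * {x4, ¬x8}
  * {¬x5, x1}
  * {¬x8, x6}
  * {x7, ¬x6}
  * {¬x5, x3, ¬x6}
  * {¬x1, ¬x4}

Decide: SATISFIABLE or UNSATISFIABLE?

SATISFIABLE

Set x1 = False and propagate.
  then x6 is forced to False.
  then x9 is forced to True.
  then x7 is forced to True.
  then x4 is forced to False.
  then x8 is forced to False.
  then x3 is forced to True.
  then x2 is forced to True.
  then x5 is forced to False.
Every clause has at least one true literal under this assignment.
So x1=F, x2=T, x3=T, x4=F, x5=F, x6=F, x7=T, x8=F, x9=T is a satisfying assignment.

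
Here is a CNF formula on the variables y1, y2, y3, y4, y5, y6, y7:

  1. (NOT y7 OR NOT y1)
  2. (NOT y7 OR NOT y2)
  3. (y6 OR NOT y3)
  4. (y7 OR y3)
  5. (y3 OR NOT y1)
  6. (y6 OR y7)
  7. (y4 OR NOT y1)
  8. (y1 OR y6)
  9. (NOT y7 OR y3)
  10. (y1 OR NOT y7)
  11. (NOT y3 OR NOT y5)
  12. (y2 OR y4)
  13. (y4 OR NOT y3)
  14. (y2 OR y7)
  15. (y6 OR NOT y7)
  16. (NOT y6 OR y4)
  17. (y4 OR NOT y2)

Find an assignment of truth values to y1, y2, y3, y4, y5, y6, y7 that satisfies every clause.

y1=0, y2=1, y3=1, y4=1, y5=0, y6=1, y7=0

Check each clause:
  1. (NOT y7 OR NOT y1) — NOT y7 is true.
  2. (NOT y2 OR NOT y7) — NOT y7 is true.
  3. (y6 OR NOT y3) — y6 is true.
  4. (y3 OR y7) — y3 is true.
  5. (NOT y1 OR y3) — y3 is true.
  6. (y7 OR y6) — y6 is true.
  7. (NOT y1 OR y4) — y4 is true.
  8. (y6 OR y1) — y6 is true.
  9. (NOT y7 OR y3) — NOT y7 is true.
  10. (NOT y7 OR y1) — NOT y7 is true.
  11. (NOT y5 OR NOT y3) — NOT y5 is true.
  12. (y2 OR y4) — y2 is true.
  13. (NOT y3 OR y4) — y4 is true.
  14. (y2 OR y7) — y2 is true.
  15. (NOT y7 OR y6) — NOT y7 is true.
  16. (NOT y6 OR y4) — y4 is true.
  17. (NOT y2 OR y4) — y4 is true.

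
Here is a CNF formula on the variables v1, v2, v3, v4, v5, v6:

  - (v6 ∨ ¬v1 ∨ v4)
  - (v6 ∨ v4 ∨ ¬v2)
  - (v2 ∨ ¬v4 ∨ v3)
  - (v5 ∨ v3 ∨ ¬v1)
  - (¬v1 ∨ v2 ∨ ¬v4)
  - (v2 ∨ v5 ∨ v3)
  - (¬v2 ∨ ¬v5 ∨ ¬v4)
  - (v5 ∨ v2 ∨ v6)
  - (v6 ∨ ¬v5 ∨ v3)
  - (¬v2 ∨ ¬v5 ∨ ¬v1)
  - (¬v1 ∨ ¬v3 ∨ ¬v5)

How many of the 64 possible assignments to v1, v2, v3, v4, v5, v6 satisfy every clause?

20

Split on v2, then v5.
  v2=1, v5=1: remaining (v1,v3,v4,v6) ∈ {(0,0,0,1); (0,1,0,1)} — 2.
  v2=1, v5=0: 9 of the 16 assignments to (v1,v3,v4,v6) work.
  v2=0, v5=1: 6 of the 16 assignments to (v1,v3,v4,v6) work.
  v2=0, v5=0: remaining (v1,v3,v4,v6) ∈ {(0,1,0,1); (0,1,1,1); (1,1,0,1)} — 3.
Total: 2 + 9 + 6 + 3 = 20.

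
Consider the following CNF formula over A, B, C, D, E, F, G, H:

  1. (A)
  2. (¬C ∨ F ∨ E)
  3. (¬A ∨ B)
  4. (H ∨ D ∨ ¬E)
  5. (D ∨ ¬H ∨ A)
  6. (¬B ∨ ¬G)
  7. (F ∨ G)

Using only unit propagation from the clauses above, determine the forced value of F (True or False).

True

(A) is a unit clause: A = True.
In (B ∨ ¬A), ¬A is now false; B must hold, so B = True.
(¬G ∨ ¬B) with B = True leaves only ¬G, so G = False.
(G ∨ F) with G = False leaves only F, so F = True.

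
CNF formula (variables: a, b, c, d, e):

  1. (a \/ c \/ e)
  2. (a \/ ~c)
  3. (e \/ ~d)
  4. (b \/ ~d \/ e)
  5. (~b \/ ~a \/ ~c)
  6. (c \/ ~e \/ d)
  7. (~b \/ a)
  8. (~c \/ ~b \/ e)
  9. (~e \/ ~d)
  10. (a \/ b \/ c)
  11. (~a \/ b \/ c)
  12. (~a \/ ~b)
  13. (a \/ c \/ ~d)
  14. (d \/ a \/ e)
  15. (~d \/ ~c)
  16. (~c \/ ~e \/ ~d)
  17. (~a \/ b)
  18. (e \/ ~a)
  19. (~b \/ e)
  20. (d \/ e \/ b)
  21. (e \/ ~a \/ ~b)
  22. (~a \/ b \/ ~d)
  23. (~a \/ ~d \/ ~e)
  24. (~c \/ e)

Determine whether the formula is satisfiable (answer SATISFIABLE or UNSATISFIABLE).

a = True:
  propagation gives b=False; an empty clause results — contradiction.
a = False:
  propagation gives c=False, e=True, d=True; an empty clause results — contradiction.
Every branch closes, so no satisfying assignment exists.

UNSATISFIABLE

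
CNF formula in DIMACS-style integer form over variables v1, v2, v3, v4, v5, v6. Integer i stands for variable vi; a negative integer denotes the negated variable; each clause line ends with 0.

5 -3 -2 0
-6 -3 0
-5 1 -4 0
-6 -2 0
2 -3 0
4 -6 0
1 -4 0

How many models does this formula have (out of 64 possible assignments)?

17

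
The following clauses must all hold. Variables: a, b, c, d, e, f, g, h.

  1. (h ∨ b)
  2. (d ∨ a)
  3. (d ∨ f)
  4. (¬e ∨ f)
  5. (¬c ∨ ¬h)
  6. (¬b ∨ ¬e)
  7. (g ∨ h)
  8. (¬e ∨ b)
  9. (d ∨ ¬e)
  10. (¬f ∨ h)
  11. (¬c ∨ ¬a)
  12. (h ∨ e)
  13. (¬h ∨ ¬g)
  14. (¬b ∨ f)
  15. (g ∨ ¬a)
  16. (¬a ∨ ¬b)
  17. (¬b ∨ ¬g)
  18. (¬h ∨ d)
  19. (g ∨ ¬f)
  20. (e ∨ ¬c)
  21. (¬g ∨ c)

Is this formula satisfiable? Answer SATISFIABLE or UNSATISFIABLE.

SATISFIABLE

d occurs only positively in the remaining clauses — set d = True.
Try a = False.
Set b = False and propagate.
  then h is forced to True.
  then c is forced to False.
  then e is forced to False.
  then g is forced to False.
  then f is forced to False.
Every clause has at least one true literal under this assignment.
So a=False, b=False, c=False, d=True, e=False, f=False, g=False, h=True is a satisfying assignment.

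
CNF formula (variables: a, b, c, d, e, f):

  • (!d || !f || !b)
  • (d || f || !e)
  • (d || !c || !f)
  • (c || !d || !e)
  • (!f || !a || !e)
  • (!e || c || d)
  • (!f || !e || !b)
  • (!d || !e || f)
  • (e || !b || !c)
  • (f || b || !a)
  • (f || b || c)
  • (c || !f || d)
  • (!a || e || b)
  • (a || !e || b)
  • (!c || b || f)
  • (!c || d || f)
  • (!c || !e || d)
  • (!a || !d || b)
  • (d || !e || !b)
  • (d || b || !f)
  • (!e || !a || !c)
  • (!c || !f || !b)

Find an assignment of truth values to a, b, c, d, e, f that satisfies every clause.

a=False, b=True, c=False, d=False, e=False, f=False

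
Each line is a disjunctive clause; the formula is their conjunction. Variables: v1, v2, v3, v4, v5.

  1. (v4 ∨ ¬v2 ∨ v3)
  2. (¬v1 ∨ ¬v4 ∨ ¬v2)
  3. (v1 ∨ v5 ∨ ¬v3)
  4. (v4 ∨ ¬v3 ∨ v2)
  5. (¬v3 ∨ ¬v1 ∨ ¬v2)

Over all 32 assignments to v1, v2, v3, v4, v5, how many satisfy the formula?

Split on v2, then v3.
  v2=T, v3=T: remaining (v1,v4,v5) ∈ {(F,F,T); (F,T,T)} — 2.
  v2=T, v3=F: remaining (v1,v4,v5) ∈ {(F,T,F); (F,T,T)} — 2.
  v2=F, v3=T: remaining (v1,v4,v5) ∈ {(F,T,T); (T,T,F); (T,T,T)} — 3.
  v2=F, v3=F: v1, v4, v5 free → 2^3 = 8.
Total: 2 + 2 + 3 + 8 = 15.

15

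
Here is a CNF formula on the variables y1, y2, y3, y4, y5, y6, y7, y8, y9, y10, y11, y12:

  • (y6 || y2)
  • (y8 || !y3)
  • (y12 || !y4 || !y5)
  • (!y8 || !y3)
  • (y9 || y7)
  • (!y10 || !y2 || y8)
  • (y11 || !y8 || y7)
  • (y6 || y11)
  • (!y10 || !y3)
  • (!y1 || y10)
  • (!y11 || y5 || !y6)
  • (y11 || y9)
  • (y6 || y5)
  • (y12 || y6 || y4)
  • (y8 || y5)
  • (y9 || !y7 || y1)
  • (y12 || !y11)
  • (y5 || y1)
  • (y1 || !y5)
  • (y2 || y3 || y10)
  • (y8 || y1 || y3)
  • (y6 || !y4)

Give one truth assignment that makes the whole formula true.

y1 = T, y2 = F, y3 = F, y4 = F, y5 = T, y6 = T, y7 = T, y8 = T, y9 = T, y10 = T, y11 = F, y12 = T

y9 occurs only positively in the remaining clauses — set y9 = True.
y12 occurs only positively in the remaining clauses — set y12 = True.
Branch on y1: take y1 = True.
  then y10 is forced to True.
  then y3 is forced to False.
Try y2 = False.
  then y6 is forced to True.
Set y5 = True and propagate.
The remaining clauses are satisfied by y4 = False, y7 = True, y8 = True, y11 = False.
Check each clause:
  1. (y6 || y2) — y6 is true.
  2. (y8 || !y3) — y8 is true.
  3. (!y5 || !y4 || y12) — y12 is true.
  4. (!y8 || !y3) — !y3 is true.
  5. (y7 || y9) — y9 is true.
  6. (!y2 || y8 || !y10) — y8 is true.
  7. (y11 || y7 || !y8) — y7 is true.
  8. (y11 || y6) — y6 is true.
  9. (!y3 || !y10) — !y3 is true.
  10. (y10 || !y1) — y10 is true.
  11. (!y11 || !y6 || y5) — !y11 is true.
  12. (y11 || y9) — y9 is true.
  13. (y5 || y6) — y5 is true.
  14. (y6 || y4 || y12) — y12 is true.
  15. (y8 || y5) — y8 is true.
  16. (!y7 || y9 || y1) — y9 is true.
  17. (y12 || !y11) — y12 is true.
  18. (y5 || y1) — y1 is true.
  19. (!y5 || y1) — y1 is true.
  20. (y2 || y3 || y10) — y10 is true.
  21. (y1 || y8 || y3) — y8 is true.
  22. (!y4 || y6) — !y4 is true.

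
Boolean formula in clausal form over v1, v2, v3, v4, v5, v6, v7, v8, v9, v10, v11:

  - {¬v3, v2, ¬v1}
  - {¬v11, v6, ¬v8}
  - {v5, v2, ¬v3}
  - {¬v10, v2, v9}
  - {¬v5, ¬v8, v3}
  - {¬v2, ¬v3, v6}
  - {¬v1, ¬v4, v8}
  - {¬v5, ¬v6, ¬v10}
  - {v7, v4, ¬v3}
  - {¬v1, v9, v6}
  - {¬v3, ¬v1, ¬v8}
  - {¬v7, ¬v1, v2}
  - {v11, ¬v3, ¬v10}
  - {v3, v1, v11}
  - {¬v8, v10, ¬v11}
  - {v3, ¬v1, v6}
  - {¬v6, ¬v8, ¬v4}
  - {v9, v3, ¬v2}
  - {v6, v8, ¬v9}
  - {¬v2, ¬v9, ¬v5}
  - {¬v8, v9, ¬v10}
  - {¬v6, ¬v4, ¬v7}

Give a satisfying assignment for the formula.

Set v1 = False and propagate.
The remaining clauses are satisfied by v2 = True, v3 = True, v4 = False, v5 = False, v6 = True, v7 = True, v8 = False, v9 = True, v10 = False, v11 = True.

v1=False, v2=True, v3=True, v4=False, v5=False, v6=True, v7=True, v8=False, v9=True, v10=False, v11=True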